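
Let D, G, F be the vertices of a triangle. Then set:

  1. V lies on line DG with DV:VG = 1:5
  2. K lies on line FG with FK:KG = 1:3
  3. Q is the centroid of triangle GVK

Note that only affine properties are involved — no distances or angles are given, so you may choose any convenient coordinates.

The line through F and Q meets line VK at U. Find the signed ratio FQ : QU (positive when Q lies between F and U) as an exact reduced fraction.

FQ:QU = -2

Choose coordinates D = (0, 0), G = (1, 0), F = (0, 1).
1. V lies on line DG with DV:VG = 1:5 ⇒ V = (1/6, 0)
2. K lies on line FG with FK:KG = 1:3 ⇒ K = (1/4, 3/4)
3. Q is the centroid of triangle GVK ⇒ Q = (17/36, 1/4)
line FQ meets VK at U = (17/72, 5/8)
Q = F + t·(U−F) with t = 2, so FQ:QU = 2:-1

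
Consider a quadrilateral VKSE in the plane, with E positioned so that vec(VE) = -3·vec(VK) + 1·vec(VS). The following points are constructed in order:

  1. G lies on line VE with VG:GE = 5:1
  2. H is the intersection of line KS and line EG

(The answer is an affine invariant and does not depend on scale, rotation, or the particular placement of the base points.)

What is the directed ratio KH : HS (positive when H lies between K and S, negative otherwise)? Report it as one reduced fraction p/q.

Set V = (0, 0), K = (1, 0), S = (0, 1), E = (-3, 1); any affine frame gives the same invariant.
1. G lies on line VE with VG:GE = 5:1 ⇒ G = (-5/2, 5/6)
2. H is the intersection of line KS and line EG ⇒ H = (3/2, -1/2)
H = K + t·(S−K) with t = -1/2, so KH:HS = t:(1−t) = -1/2:3/2

KH:HS = -1/3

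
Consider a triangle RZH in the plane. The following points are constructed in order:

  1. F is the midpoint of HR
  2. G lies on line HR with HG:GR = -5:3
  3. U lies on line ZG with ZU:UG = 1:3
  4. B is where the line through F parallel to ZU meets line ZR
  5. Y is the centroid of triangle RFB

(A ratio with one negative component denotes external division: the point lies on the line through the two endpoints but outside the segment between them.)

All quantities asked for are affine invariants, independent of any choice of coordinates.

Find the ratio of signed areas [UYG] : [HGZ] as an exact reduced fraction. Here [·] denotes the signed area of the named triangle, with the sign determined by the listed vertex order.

[UYG]:[HGZ] = 11/20

Choose coordinates R = (0, 0), Z = (1, 0), H = (0, 1).
1. F is the midpoint of HR ⇒ F = (0, 1/2)
2. G lies on line HR with HG:GR = -5:3 ⇒ G = (0, -3/2)
3. U lies on line ZG with ZU:UG = 1:3 ⇒ U = (3/4, -3/8)
4. B is where the line through F parallel to ZU meets line ZR ⇒ B = (-1/3, 0)
5. Y is the centroid of triangle RFB ⇒ Y = (-1/9, 1/6)
2·[UYG] = 11/8, 2·[HGZ] = 5/2
[UYG]:[HGZ] = 11/8:5/2 = 11/20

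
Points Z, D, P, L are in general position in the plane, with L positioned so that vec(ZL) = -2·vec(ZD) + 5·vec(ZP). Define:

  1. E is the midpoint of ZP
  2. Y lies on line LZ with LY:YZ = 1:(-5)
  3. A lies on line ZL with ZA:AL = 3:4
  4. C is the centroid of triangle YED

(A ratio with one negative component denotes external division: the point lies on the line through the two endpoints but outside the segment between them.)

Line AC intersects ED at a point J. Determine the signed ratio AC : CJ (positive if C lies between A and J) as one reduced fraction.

AC:CJ = -4/21

Work in coordinates with Z = (0, 0), D = (1, 0), P = (0, 1), L = (-2, 5).
1. E is the midpoint of ZP ⇒ E = (0, 1/2)
2. Y lies on line LZ with LY:YZ = 1:(-5) ⇒ Y = (-5/2, 25/4)
3. A lies on line ZL with ZA:AL = 3:4 ⇒ A = (-6/7, 15/7)
4. C is the centroid of triangle YED ⇒ C = (-1/2, 9/4)
line AC meets ED at J = (-19/8, 27/16)
C = A + t·(J−A) with t = -4/17, so AC:CJ = -4/17:21/17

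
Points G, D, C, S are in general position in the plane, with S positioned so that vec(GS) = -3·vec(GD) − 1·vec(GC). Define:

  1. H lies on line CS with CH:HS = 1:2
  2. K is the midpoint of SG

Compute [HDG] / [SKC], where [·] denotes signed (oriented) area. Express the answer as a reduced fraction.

Assign G = (0, 0), D = (1, 0), C = (0, 1), S = (-3, -1) — the answer is frame-independent, so this choice is without loss of generality.
1. H lies on line CS with CH:HS = 1:2 ⇒ H = (-1, 1/3)
2. K is the midpoint of SG ⇒ K = (-3/2, -1/2)
2·[HDG] = -1/3, 2·[SKC] = 3/2
[HDG]:[SKC] = -1/3:3/2 = -2/9

[HDG]:[SKC] = -2/9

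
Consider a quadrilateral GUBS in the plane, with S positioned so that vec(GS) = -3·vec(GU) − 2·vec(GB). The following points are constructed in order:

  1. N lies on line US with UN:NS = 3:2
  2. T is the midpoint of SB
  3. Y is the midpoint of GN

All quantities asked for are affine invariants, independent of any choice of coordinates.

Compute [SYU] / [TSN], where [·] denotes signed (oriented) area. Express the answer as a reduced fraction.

[SYU]:[TSN] = -5/6

Set G = (0, 0), U = (1, 0), B = (0, 1), S = (-3, -2); any affine frame gives the same invariant.
1. N lies on line US with UN:NS = 3:2 ⇒ N = (-7/5, -6/5)
2. T is the midpoint of SB ⇒ T = (-3/2, -1/2)
3. Y is the midpoint of GN ⇒ Y = (-7/10, -3/5)
2·[SYU] = -1, 2·[TSN] = 6/5
[SYU]:[TSN] = -1:6/5 = -5/6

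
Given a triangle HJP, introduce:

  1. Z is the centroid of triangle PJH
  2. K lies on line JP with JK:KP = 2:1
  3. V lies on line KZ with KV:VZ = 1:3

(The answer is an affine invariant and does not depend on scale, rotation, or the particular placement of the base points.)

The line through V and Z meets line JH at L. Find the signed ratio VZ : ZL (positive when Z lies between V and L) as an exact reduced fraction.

VZ:ZL = 3/4

Set H = (0, 0), J = (1, 0), P = (0, 1); any affine frame gives the same invariant.
1. Z is the centroid of triangle PJH ⇒ Z = (1/3, 1/3)
2. K lies on line JP with JK:KP = 2:1 ⇒ K = (1/3, 2/3)
3. V lies on line KZ with KV:VZ = 1:3 ⇒ V = (1/3, 7/12)
line VZ meets JH at L = (1/3, 0)
Z = V + t·(L−V) with t = 3/7, so VZ:ZL = 3/7:4/7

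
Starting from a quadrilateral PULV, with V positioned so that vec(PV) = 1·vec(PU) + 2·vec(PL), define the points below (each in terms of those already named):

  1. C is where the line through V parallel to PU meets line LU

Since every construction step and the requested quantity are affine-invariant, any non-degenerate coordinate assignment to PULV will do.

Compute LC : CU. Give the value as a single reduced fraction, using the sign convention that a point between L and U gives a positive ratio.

Choose coordinates P = (0, 0), U = (1, 0), L = (0, 1), V = (1, 2).
1. C is where the line through V parallel to PU meets line LU ⇒ C = (-1, 2)
C = L + t·(U−L) with t = -1, so LC:CU = t:(1−t) = -1:2

LC:CU = -1/2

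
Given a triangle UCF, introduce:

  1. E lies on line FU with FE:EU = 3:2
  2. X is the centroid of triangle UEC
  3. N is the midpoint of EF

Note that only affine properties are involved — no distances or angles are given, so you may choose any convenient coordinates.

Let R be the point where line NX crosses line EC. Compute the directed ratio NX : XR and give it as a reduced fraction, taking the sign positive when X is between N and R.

Set U = (0, 0), C = (1, 0), F = (0, 1); any affine frame gives the same invariant.
1. E lies on line FU with FE:EU = 3:2 ⇒ E = (0, 2/5)
2. X is the centroid of triangle UEC ⇒ X = (1/3, 2/15)
3. N is the midpoint of EF ⇒ N = (0, 7/10)
line NX meets EC at R = (3/13, 4/13)
X = N + t·(R−N) with t = 13/9, so NX:XR = 13/9:-4/9

NX:XR = -13/4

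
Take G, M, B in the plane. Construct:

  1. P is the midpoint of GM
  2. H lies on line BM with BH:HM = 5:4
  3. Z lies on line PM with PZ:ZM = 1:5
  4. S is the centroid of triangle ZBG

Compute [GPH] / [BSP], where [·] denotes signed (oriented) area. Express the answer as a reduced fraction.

Choose coordinates G = (0, 0), M = (1, 0), B = (0, 1).
1. P is the midpoint of GM ⇒ P = (1/2, 0)
2. H lies on line BM with BH:HM = 5:4 ⇒ H = (5/9, 4/9)
3. Z lies on line PM with PZ:ZM = 1:5 ⇒ Z = (7/12, 0)
4. S is the centroid of triangle ZBG ⇒ S = (7/36, 1/3)
2·[GPH] = 2/9, 2·[BSP] = 5/36
[GPH]:[BSP] = 2/9:5/36 = 8/5

[GPH]:[BSP] = 8/5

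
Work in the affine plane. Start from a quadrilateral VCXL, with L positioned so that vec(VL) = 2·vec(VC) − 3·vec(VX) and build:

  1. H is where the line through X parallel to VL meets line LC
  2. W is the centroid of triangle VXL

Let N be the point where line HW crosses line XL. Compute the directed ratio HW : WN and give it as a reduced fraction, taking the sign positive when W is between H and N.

Choose coordinates V = (0, 0), C = (1, 0), X = (0, 1), L = (2, -3).
1. H is where the line through X parallel to VL meets line LC ⇒ H = (4/3, -1)
2. W is the centroid of triangle VXL ⇒ W = (2/3, -2/3)
line HW meets XL at N = (8/9, -7/9)
W = H + t·(N−H) with t = 3/2, so HW:WN = 3/2:-1/2

HW:WN = -3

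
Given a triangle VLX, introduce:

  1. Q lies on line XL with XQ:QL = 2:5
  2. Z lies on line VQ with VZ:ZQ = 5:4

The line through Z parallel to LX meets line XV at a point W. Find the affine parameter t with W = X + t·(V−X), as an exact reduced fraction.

t = 4/9

Set V = (0, 0), L = (1, 0), X = (0, 1); any affine frame gives the same invariant.
1. Q lies on line XL with XQ:QL = 2:5 ⇒ Q = (2/7, 5/7)
2. Z lies on line VQ with VZ:ZQ = 5:4 ⇒ Z = (10/63, 25/63)
through Z parallel to LX: direction (-1, 1); meets XV at W = (0, 5/9)
W = X + t·(V−X) with t = 4/9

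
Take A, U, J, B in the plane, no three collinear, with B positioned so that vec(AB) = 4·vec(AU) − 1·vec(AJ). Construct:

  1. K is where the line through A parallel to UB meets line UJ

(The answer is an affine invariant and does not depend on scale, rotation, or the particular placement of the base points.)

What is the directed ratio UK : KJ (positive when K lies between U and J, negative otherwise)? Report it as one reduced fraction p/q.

Work in coordinates with A = (0, 0), U = (1, 0), J = (0, 1), B = (4, -1).
1. K is where the line through A parallel to UB meets line UJ ⇒ K = (3/2, -1/2)
K = U + t·(J−U) with t = -1/2, so UK:KJ = t:(1−t) = -1/2:3/2

UK:KJ = -1/3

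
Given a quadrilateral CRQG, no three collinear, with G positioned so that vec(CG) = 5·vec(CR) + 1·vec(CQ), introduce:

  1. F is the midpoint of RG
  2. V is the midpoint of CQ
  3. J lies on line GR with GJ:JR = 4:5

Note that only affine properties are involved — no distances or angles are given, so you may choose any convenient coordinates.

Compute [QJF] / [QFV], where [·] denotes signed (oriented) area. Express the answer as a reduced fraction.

Assign C = (0, 0), R = (1, 0), Q = (0, 1), G = (5, 1) — the answer is frame-independent, so this choice is without loss of generality.
1. F is the midpoint of RG ⇒ F = (3, 1/2)
2. V is the midpoint of CQ ⇒ V = (0, 1/2)
3. J lies on line GR with GJ:JR = 4:5 ⇒ J = (29/9, 5/9)
2·[QJF] = -5/18, 2·[QFV] = -3/2
[QJF]:[QFV] = -5/18:-3/2 = 5/27

[QJF]:[QFV] = 5/27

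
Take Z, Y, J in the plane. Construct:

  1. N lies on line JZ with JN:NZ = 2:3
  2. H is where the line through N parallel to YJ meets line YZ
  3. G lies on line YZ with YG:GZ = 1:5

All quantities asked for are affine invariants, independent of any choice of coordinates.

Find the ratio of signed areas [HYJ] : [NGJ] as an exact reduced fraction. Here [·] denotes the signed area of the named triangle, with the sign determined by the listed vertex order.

Assign Z = (0, 0), Y = (1, 0), J = (0, 1) — the answer is frame-independent, so this choice is without loss of generality.
1. N lies on line JZ with JN:NZ = 2:3 ⇒ N = (0, 3/5)
2. H is where the line through N parallel to YJ meets line YZ ⇒ H = (3/5, 0)
3. G lies on line YZ with YG:GZ = 1:5 ⇒ G = (5/6, 0)
2·[HYJ] = 2/5, 2·[NGJ] = 1/3
[HYJ]:[NGJ] = 2/5:1/3 = 6/5

[HYJ]:[NGJ] = 6/5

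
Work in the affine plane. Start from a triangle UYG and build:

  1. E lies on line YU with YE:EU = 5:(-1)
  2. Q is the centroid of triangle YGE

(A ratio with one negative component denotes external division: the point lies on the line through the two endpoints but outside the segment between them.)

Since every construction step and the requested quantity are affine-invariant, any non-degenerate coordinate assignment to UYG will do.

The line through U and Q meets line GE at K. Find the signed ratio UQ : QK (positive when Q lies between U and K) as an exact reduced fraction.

Set U = (0, 0), Y = (1, 0), G = (0, 1); any affine frame gives the same invariant.
1. E lies on line YU with YE:EU = 5:(-1) ⇒ E = (-1/4, 0)
2. Q is the centroid of triangle YGE ⇒ Q = (1/4, 1/3)
line UQ meets GE at K = (-3/8, -1/2)
Q = U + t·(K−U) with t = -2/3, so UQ:QK = -2/3:5/3

UQ:QK = -2/5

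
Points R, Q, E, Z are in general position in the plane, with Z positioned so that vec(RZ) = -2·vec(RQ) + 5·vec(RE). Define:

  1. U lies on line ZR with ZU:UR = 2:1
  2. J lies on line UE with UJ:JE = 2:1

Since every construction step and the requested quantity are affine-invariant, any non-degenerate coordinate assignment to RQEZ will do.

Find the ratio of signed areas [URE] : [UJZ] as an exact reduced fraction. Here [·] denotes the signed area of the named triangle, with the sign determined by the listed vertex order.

[URE]:[UJZ] = 3/4

Assign R = (0, 0), Q = (1, 0), E = (0, 1), Z = (-2, 5) — the answer is frame-independent, so this choice is without loss of generality.
1. U lies on line ZR with ZU:UR = 2:1 ⇒ U = (-2/3, 5/3)
2. J lies on line UE with UJ:JE = 2:1 ⇒ J = (-2/9, 11/9)
2·[URE] = 2/3, 2·[UJZ] = 8/9
[URE]:[UJZ] = 2/3:8/9 = 3/4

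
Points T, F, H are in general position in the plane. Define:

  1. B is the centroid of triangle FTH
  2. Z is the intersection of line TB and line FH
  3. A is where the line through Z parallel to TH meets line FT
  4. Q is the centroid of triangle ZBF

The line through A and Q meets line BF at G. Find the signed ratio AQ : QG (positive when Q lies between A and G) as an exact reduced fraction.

AQ:QG = -4

Set T = (0, 0), F = (1, 0), H = (0, 1); any affine frame gives the same invariant.
1. B is the centroid of triangle FTH ⇒ B = (1/3, 1/3)
2. Z is the intersection of line TB and line FH ⇒ Z = (1/2, 1/2)
3. A is where the line through Z parallel to TH meets line FT ⇒ A = (1/2, 0)
4. Q is the centroid of triangle ZBF ⇒ Q = (11/18, 5/18)
line AQ meets BF at G = (7/12, 5/24)
Q = A + t·(G−A) with t = 4/3, so AQ:QG = 4/3:-1/3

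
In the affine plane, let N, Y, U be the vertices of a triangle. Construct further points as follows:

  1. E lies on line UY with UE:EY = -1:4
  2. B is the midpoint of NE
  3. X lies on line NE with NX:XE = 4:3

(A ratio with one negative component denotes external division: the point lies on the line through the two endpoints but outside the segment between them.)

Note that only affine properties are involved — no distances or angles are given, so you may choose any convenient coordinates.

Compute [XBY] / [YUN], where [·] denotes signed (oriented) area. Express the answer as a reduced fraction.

Work in coordinates with N = (0, 0), Y = (1, 0), U = (0, 1).
1. E lies on line UY with UE:EY = -1:4 ⇒ E = (-1/3, 4/3)
2. B is the midpoint of NE ⇒ B = (-1/6, 2/3)
3. X lies on line NE with NX:XE = 4:3 ⇒ X = (-4/21, 16/21)
2·[XBY] = 2/21, 2·[YUN] = 1
[XBY]:[YUN] = 2/21:1 = 2/21

[XBY]:[YUN] = 2/21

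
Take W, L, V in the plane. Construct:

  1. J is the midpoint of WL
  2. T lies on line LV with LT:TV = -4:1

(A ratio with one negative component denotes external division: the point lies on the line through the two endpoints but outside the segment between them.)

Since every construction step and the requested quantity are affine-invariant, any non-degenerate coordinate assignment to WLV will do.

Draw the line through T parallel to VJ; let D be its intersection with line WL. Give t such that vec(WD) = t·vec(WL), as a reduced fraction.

Set W = (0, 0), L = (1, 0), V = (0, 1); any affine frame gives the same invariant.
1. J is the midpoint of WL ⇒ J = (1/2, 0)
2. T lies on line LV with LT:TV = -4:1 ⇒ T = (-1/3, 4/3)
through T parallel to VJ: direction (1/2, -1); meets WL at D = (1/3, 0)
D = W + t·(L−W) with t = 1/3

t = 1/3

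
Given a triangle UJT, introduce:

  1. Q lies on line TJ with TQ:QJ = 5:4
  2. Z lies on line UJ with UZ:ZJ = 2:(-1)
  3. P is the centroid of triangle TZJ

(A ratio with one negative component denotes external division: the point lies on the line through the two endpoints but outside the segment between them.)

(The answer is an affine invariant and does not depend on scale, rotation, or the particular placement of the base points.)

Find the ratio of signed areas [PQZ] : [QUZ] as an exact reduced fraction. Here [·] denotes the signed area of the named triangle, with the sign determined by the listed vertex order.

[PQZ]:[QUZ] = 1/24

Assign U = (0, 0), J = (1, 0), T = (0, 1) — the answer is frame-independent, so this choice is without loss of generality.
1. Q lies on line TJ with TQ:QJ = 5:4 ⇒ Q = (5/9, 4/9)
2. Z lies on line UJ with UZ:ZJ = 2:(-1) ⇒ Z = (2, 0)
3. P is the centroid of triangle TZJ ⇒ P = (1, 1/3)
2·[PQZ] = 1/27, 2·[QUZ] = 8/9
[PQZ]:[QUZ] = 1/27:8/9 = 1/24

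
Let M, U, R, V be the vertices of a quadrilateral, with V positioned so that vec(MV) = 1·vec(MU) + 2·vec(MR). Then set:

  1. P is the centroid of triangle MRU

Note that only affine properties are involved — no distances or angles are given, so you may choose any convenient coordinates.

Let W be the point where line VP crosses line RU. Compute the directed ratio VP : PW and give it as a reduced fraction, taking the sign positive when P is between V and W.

Work in coordinates with M = (0, 0), U = (1, 0), R = (0, 1), V = (1, 2).
1. P is the centroid of triangle MRU ⇒ P = (1/3, 1/3)
line VP meets RU at W = (3/7, 4/7)
P = V + t·(W−V) with t = 7/6, so VP:PW = 7/6:-1/6

VP:PW = -7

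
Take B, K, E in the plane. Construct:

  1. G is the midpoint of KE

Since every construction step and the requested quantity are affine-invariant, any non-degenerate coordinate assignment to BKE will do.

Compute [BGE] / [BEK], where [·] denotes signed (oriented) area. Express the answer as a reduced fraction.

[BGE]:[BEK] = -1/2

Choose coordinates B = (0, 0), K = (1, 0), E = (0, 1).
1. G is the midpoint of KE ⇒ G = (1/2, 1/2)
2·[BGE] = 1/2, 2·[BEK] = -1
[BGE]:[BEK] = 1/2:-1 = -1/2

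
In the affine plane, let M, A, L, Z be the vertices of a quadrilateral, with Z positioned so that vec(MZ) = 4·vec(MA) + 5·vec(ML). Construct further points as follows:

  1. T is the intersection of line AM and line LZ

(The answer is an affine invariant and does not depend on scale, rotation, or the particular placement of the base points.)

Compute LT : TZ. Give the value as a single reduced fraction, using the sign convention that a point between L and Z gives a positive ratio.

Work in coordinates with M = (0, 0), A = (1, 0), L = (0, 1), Z = (4, 5).
1. T is the intersection of line AM and line LZ ⇒ T = (-1, 0)
T = L + t·(Z−L) with t = -1/4, so LT:TZ = t:(1−t) = -1/4:5/4

LT:TZ = -1/5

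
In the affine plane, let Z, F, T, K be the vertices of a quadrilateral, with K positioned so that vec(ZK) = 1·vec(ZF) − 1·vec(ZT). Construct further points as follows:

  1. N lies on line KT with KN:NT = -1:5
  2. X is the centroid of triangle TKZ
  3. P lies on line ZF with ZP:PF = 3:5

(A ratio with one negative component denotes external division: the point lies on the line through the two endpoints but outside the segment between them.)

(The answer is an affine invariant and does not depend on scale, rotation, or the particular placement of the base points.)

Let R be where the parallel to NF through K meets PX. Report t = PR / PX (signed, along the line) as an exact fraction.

Choose coordinates Z = (0, 0), F = (1, 0), T = (0, 1), K = (1, -1).
1. N lies on line KT with KN:NT = -1:5 ⇒ N = (5/4, -3/2)
2. X is the centroid of triangle TKZ ⇒ X = (1/3, 0)
3. P lies on line ZF with ZP:PF = 3:5 ⇒ P = (3/8, 0)
through K parallel to NF: direction (-1/4, 3/2); meets PX at R = (5/6, 0)
R = P + t·(X−P) with t = -11

t = -11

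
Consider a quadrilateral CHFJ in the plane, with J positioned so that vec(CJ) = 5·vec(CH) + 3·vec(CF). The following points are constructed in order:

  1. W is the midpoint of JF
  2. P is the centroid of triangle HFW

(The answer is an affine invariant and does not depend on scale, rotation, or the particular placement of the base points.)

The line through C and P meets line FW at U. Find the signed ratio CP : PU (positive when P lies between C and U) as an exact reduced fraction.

Assign C = (0, 0), H = (1, 0), F = (0, 1), J = (5, 3) — the answer is frame-independent, so this choice is without loss of generality.
1. W is the midpoint of JF ⇒ W = (5/2, 2)
2. P is the centroid of triangle HFW ⇒ P = (7/6, 1)
line CP meets FW at U = (35/16, 15/8)
P = C + t·(U−C) with t = 8/15, so CP:PU = 8/15:7/15

CP:PU = 8/7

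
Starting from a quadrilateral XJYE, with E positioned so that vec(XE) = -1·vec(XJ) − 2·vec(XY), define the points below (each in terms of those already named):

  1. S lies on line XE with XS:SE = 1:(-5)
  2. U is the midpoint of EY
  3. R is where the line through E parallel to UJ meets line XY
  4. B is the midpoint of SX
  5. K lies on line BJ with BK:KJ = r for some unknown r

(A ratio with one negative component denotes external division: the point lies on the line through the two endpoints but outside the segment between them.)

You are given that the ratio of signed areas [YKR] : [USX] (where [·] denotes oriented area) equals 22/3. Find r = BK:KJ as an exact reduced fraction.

Set X = (0, 0), J = (1, 0), Y = (0, 1), E = (-1, -2); any affine frame gives the same invariant.
1. S lies on line XE with XS:SE = 1:(-5) ⇒ S = (1/4, 1/2)
2. U is the midpoint of EY ⇒ U = (-1/2, -1/2)
3. R is where the line through E parallel to UJ meets line XY ⇒ R = (0, -5/3)
4. B is the midpoint of SX ⇒ B = (1/8, 1/4)
5. With BK:KJ = r, write λ = r/(r+1) so K = B + λ·(J−B); K is affine-linear in λ
Every point depending on K is an affine combination of K and λ-independent points, so each such coordinate is linear in λ; the λ² term in each signed area is a multiple of (J−B)×(J−B) = 0, so 2·[YKR] and 2·[USX] are each linear in λ. Evaluating at λ=0 and λ=1:
  2·[YKR] = -7/3·λ − 1/3,   2·[USX] = -1/8
So [YKR]:[USX] = (-7/3·λ − 1/3) / (-1/8). Setting this equal to 22/3:
  -7/3·λ − 1/3 = 22/3·(-1/8)  ⇒  λ = 1/4
Then r = λ/(1−λ) = (1/4)/(3/4) = 1/3. Check: with r = 1/3, K = (11/32, 3/16) and [YKR]:[USX] = 22/3 as required.

r = 1/3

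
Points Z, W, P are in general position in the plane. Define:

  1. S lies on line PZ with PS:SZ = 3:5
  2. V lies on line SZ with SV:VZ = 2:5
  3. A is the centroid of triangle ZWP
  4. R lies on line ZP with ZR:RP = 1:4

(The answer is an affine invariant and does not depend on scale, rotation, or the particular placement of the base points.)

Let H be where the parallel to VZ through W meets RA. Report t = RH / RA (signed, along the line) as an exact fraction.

t = 3

Choose coordinates Z = (0, 0), W = (1, 0), P = (0, 1).
1. S lies on line PZ with PS:SZ = 3:5 ⇒ S = (0, 5/8)
2. V lies on line SZ with SV:VZ = 2:5 ⇒ V = (0, 25/56)
3. A is the centroid of triangle ZWP ⇒ A = (1/3, 1/3)
4. R lies on line ZP with ZR:RP = 1:4 ⇒ R = (0, 1/5)
through W parallel to VZ: direction (0, -25/56); meets RA at H = (1, 3/5)
H = R + t·(A−R) with t = 3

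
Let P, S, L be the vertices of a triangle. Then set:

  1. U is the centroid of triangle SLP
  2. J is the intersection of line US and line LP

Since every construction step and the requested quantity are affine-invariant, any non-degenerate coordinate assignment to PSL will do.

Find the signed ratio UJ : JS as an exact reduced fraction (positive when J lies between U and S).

UJ:JS = -1/3

Set P = (0, 0), S = (1, 0), L = (0, 1); any affine frame gives the same invariant.
1. U is the centroid of triangle SLP ⇒ U = (1/3, 1/3)
2. J is the intersection of line US and line LP ⇒ J = (0, 1/2)
J = U + t·(S−U) with t = -1/2, so UJ:JS = t:(1−t) = -1/2:3/2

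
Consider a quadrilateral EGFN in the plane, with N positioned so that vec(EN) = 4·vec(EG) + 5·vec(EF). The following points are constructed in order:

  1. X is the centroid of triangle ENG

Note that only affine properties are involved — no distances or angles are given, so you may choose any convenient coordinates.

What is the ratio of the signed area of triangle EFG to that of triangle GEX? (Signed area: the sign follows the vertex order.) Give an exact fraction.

Assign E = (0, 0), G = (1, 0), F = (0, 1), N = (4, 5) — the answer is frame-independent, so this choice is without loss of generality.
1. X is the centroid of triangle ENG ⇒ X = (5/3, 5/3)
2·[EFG] = -1, 2·[GEX] = -5/3
[EFG]:[GEX] = -1:-5/3 = 3/5

[EFG]:[GEX] = 3/5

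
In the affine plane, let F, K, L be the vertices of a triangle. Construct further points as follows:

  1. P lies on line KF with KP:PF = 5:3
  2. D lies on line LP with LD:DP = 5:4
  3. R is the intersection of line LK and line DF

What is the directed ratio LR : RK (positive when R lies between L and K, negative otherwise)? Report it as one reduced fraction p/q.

Choose coordinates F = (0, 0), K = (1, 0), L = (0, 1).
1. P lies on line KF with KP:PF = 5:3 ⇒ P = (3/8, 0)
2. D lies on line LP with LD:DP = 5:4 ⇒ D = (5/24, 4/9)
3. R is the intersection of line LK and line DF ⇒ R = (15/47, 32/47)
R = L + t·(K−L) with t = 15/47, so LR:RK = t:(1−t) = 15/47:32/47

LR:RK = 15/32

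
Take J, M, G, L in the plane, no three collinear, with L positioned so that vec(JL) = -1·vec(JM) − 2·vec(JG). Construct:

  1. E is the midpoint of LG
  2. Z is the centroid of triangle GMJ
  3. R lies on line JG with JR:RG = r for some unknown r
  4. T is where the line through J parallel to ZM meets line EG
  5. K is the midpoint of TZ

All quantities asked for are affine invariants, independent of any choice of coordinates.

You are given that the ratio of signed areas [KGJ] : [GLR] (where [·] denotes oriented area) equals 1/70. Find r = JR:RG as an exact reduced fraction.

Choose coordinates J = (0, 0), M = (1, 0), G = (0, 1), L = (-1, -2).
1. E is the midpoint of LG ⇒ E = (-1/2, -1/2)
2. Z is the centroid of triangle GMJ ⇒ Z = (1/3, 1/3)
3. With JR:RG = r, write λ = r/(r+1) so R = J + λ·(G−J); R is affine-linear in λ
4. T is where the line through J parallel to ZM meets line EG ⇒ T = (-2/7, 1/7)
5. K is the midpoint of TZ ⇒ K = (1/42, 5/21)
Every point depending on R is an affine combination of R and λ-independent points, so each such coordinate is linear in λ; the λ² term in each signed area is a multiple of (G−J)×(G−J) = 0, so 2·[KGJ] and 2·[GLR] are each linear in λ. Evaluating at λ=0 and λ=1:
  2·[KGJ] = 1/42,   2·[GLR] = −λ + 1
So [KGJ]:[GLR] = (1/42) / (−λ + 1). Setting this equal to 1/70:
  1/42 = 1/70·(−λ + 1)  ⇒  λ = -2/3
Then r = λ/(1−λ) = (-2/3)/(5/3) = -2/5. Check: with r = -2/5, R = (0, -2/3) and [KGJ]:[GLR] = 1/70 as required.

r = -2/5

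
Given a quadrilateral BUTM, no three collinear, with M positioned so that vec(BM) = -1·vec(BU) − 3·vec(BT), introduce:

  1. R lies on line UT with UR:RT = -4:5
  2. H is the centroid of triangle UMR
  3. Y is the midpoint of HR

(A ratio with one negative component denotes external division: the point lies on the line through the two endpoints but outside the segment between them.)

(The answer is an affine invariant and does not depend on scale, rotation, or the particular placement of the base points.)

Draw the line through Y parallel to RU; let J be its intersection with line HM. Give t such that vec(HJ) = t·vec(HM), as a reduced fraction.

t = -1/4

Work in coordinates with B = (0, 0), U = (1, 0), T = (0, 1), M = (-1, -3).
1. R lies on line UT with UR:RT = -4:5 ⇒ R = (5, -4)
2. H is the centroid of triangle UMR ⇒ H = (5/3, -7/3)
3. Y is the midpoint of HR ⇒ Y = (10/3, -19/6)
through Y parallel to RU: direction (-4, 4); meets HM at J = (7/3, -13/6)
J = H + t·(M−H) with t = -1/4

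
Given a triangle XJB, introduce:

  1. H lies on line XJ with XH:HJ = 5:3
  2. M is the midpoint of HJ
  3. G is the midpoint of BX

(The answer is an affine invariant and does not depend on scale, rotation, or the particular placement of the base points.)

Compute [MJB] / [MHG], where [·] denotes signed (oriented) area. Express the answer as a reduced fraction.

Choose coordinates X = (0, 0), J = (1, 0), B = (0, 1).
1. H lies on line XJ with XH:HJ = 5:3 ⇒ H = (5/8, 0)
2. M is the midpoint of HJ ⇒ M = (13/16, 0)
3. G is the midpoint of BX ⇒ G = (0, 1/2)
2·[MJB] = 3/16, 2·[MHG] = -3/32
[MJB]:[MHG] = 3/16:-3/32 = -2

[MJB]:[MHG] = -2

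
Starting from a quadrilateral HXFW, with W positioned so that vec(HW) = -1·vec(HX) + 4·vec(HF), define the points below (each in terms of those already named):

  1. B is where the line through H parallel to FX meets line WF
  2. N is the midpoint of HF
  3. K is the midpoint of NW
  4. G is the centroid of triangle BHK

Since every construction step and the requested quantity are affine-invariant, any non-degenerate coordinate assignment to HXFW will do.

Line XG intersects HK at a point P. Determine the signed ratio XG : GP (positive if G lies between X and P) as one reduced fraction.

XG:GP = 47/7

Assign H = (0, 0), X = (1, 0), F = (0, 1), W = (-1, 4) — the answer is frame-independent, so this choice is without loss of generality.
1. B is where the line through H parallel to FX meets line WF ⇒ B = (1/2, -1/2)
2. N is the midpoint of HF ⇒ N = (0, 1/2)
3. K is the midpoint of NW ⇒ K = (-1/2, 9/4)
4. G is the centroid of triangle BHK ⇒ G = (0, 7/12)
line XG meets HK at P = (-7/47, 63/94)
G = X + t·(P−X) with t = 47/54, so XG:GP = 47/54:7/54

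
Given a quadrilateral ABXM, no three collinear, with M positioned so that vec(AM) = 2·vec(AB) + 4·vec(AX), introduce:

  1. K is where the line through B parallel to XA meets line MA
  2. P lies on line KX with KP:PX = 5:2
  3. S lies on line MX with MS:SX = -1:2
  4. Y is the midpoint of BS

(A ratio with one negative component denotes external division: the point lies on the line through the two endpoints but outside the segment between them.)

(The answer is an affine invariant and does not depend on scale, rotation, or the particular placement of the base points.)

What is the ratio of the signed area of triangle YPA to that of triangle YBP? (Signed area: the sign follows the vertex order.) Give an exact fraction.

Assign A = (0, 0), B = (1, 0), X = (0, 1), M = (2, 4) — the answer is frame-independent, so this choice is without loss of generality.
1. K is where the line through B parallel to XA meets line MA ⇒ K = (1, 2)
2. P lies on line KX with KP:PX = 5:2 ⇒ P = (2/7, 9/7)
3. S lies on line MX with MS:SX = -1:2 ⇒ S = (4, 7)
4. Y is the midpoint of BS ⇒ Y = (5/2, 7/2)
2·[YPA] = 31/14, 2·[YBP] = -31/7
[YPA]:[YBP] = 31/14:-31/7 = -1/2

[YPA]:[YBP] = -1/2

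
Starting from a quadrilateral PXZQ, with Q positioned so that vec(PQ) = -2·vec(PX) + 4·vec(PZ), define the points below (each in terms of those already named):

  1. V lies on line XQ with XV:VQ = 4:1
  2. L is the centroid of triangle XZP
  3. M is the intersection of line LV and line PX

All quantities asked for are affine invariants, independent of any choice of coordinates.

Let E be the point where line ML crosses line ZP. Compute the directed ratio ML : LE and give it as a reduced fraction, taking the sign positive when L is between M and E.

Assign P = (0, 0), X = (1, 0), Z = (0, 1), Q = (-2, 4) — the answer is frame-independent, so this choice is without loss of generality.
1. V lies on line XQ with XV:VQ = 4:1 ⇒ V = (-7/5, 16/5)
2. L is the centroid of triangle XZP ⇒ L = (1/3, 1/3)
3. M is the intersection of line LV and line PX ⇒ M = (23/43, 0)
line ML meets ZP at E = (0, 23/26)
L = M + t·(E−M) with t = 26/69, so ML:LE = 26/69:43/69

ML:LE = 26/43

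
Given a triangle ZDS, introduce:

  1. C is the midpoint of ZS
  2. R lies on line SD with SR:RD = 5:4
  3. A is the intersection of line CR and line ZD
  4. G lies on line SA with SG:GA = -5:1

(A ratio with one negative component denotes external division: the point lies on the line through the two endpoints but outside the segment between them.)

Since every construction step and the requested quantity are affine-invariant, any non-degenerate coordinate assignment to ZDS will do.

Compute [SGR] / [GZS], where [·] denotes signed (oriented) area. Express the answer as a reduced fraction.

Work in coordinates with Z = (0, 0), D = (1, 0), S = (0, 1).
1. C is the midpoint of ZS ⇒ C = (0, 1/2)
2. R lies on line SD with SR:RD = 5:4 ⇒ R = (5/9, 4/9)
3. A is the intersection of line CR and line ZD ⇒ A = (5, 0)
4. G lies on line SA with SG:GA = -5:1 ⇒ G = (25/4, -1/4)
2·[SGR] = -25/9, 2·[GZS] = -25/4
[SGR]:[GZS] = -25/9:-25/4 = 4/9

[SGR]:[GZS] = 4/9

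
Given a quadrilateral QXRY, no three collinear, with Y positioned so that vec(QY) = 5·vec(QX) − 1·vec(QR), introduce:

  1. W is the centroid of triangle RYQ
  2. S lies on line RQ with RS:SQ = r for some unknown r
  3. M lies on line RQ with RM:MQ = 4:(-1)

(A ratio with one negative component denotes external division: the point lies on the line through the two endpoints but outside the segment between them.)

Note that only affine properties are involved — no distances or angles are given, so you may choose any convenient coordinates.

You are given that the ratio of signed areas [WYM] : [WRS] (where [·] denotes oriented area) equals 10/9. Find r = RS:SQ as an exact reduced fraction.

r = -3/5

Choose coordinates Q = (0, 0), X = (1, 0), R = (0, 1), Y = (5, -1).
1. W is the centroid of triangle RYQ ⇒ W = (5/3, 0)
2. With RS:SQ = r, write λ = r/(r+1) so S = R + λ·(Q−R); S is affine-linear in λ
3. M lies on line RQ with RM:MQ = 4:(-1) ⇒ M = (0, -1/3)
Every point depending on S is an affine combination of S and λ-independent points, so each such coordinate is linear in λ; the λ² term in each signed area is a multiple of (Q−R)×(Q−R) = 0, so 2·[WYM] and 2·[WRS] are each linear in λ. Evaluating at λ=0 and λ=1:
  2·[WYM] = -25/9,   2·[WRS] = 5/3·λ
So [WYM]:[WRS] = (-25/9) / (5/3·λ). Setting this equal to 10/9:
  -25/9 = 10/9·(5/3·λ)  ⇒  λ = -3/2
Then r = λ/(1−λ) = (-3/2)/(5/2) = -3/5. Check: with r = -3/5, S = (0, 5/2) and [WYM]:[WRS] = 10/9 as required.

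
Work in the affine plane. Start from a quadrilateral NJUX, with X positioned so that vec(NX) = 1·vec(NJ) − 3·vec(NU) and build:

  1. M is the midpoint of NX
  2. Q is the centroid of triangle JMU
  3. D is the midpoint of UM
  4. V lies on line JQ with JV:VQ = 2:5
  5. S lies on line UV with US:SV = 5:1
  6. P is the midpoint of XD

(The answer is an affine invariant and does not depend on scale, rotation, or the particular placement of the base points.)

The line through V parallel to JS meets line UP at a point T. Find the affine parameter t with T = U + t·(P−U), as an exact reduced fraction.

Work in coordinates with N = (0, 0), J = (1, 0), U = (0, 1), X = (1, -3).
1. M is the midpoint of NX ⇒ M = (1/2, -3/2)
2. Q is the centroid of triangle JMU ⇒ Q = (1/2, -1/6)
3. D is the midpoint of UM ⇒ D = (1/4, -1/4)
4. V lies on line JQ with JV:VQ = 2:5 ⇒ V = (6/7, -1/21)
5. S lies on line UV with US:SV = 5:1 ⇒ S = (5/7, 8/63)
6. P is the midpoint of XD ⇒ P = (5/8, -13/8)
through V parallel to JS: direction (-2/7, 8/63); meets UP at T = (30/169, 43/169)
T = U + t·(P−U) with t = 48/169

t = 48/169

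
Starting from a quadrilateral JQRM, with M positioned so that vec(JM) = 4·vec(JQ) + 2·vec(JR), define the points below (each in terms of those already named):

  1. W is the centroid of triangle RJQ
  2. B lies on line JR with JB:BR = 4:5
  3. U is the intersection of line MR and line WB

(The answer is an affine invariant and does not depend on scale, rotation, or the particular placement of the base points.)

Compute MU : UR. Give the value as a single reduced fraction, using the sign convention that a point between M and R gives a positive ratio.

Choose coordinates J = (0, 0), Q = (1, 0), R = (0, 1), M = (4, 2).
1. W is the centroid of triangle RJQ ⇒ W = (1/3, 1/3)
2. B lies on line JR with JB:BR = 4:5 ⇒ B = (0, 4/9)
3. U is the intersection of line MR and line WB ⇒ U = (-20/21, 16/21)
U = M + t·(R−M) with t = 26/21, so MU:UR = t:(1−t) = 26/21:-5/21

MU:UR = -26/5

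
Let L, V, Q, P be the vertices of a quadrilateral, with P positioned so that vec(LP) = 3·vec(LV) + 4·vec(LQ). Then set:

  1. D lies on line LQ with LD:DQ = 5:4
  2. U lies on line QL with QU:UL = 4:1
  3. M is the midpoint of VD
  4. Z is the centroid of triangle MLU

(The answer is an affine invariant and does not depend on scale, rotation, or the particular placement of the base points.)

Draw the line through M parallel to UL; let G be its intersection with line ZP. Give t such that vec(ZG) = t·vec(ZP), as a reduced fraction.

t = 2/17

Work in coordinates with L = (0, 0), V = (1, 0), Q = (0, 1), P = (3, 4).
1. D lies on line LQ with LD:DQ = 5:4 ⇒ D = (0, 5/9)
2. U lies on line QL with QU:UL = 4:1 ⇒ U = (0, 1/5)
3. M is the midpoint of VD ⇒ M = (1/2, 5/18)
4. Z is the centroid of triangle MLU ⇒ Z = (1/6, 43/270)
through M parallel to UL: direction (0, -1/5); meets ZP at G = (1/2, 11/18)
G = Z + t·(P−Z) with t = 2/17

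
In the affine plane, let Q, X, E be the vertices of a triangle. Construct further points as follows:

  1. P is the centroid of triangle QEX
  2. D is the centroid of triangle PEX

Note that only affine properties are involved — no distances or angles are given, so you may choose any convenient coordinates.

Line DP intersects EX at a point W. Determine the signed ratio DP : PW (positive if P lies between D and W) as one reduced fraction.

Set Q = (0, 0), X = (1, 0), E = (0, 1); any affine frame gives the same invariant.
1. P is the centroid of triangle QEX ⇒ P = (1/3, 1/3)
2. D is the centroid of triangle PEX ⇒ D = (4/9, 4/9)
line DP meets EX at W = (1/2, 1/2)
P = D + t·(W−D) with t = -2, so DP:PW = -2:3

DP:PW = -2/3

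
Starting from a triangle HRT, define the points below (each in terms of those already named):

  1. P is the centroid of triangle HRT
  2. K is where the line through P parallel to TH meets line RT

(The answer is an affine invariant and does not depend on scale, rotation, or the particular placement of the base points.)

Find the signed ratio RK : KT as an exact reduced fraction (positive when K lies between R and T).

Assign H = (0, 0), R = (1, 0), T = (0, 1) — the answer is frame-independent, so this choice is without loss of generality.
1. P is the centroid of triangle HRT ⇒ P = (1/3, 1/3)
2. K is where the line through P parallel to TH meets line RT ⇒ K = (1/3, 2/3)
K = R + t·(T−R) with t = 2/3, so RK:KT = t:(1−t) = 2/3:1/3

RK:KT = 2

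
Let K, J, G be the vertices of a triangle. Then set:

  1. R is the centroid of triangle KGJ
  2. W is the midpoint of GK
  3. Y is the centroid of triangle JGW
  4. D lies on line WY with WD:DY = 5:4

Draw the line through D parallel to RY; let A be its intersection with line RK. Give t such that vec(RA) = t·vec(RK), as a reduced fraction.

Set K = (0, 0), J = (1, 0), G = (0, 1); any affine frame gives the same invariant.
1. R is the centroid of triangle KGJ ⇒ R = (1/3, 1/3)
2. W is the midpoint of GK ⇒ W = (0, 1/2)
3. Y is the centroid of triangle JGW ⇒ Y = (1/3, 1/2)
4. D lies on line WY with WD:DY = 5:4 ⇒ D = (5/27, 1/2)
through D parallel to RY: direction (0, 1/6); meets RK at A = (5/27, 5/27)
A = R + t·(K−R) with t = 4/9

t = 4/9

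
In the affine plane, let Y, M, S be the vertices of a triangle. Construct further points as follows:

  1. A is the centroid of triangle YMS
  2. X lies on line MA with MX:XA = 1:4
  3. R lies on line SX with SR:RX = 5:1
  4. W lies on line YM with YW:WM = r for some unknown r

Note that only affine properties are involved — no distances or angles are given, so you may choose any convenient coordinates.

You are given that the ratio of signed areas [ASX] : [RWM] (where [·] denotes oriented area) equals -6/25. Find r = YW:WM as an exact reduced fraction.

r = -4/5

Work in coordinates with Y = (0, 0), M = (1, 0), S = (0, 1).
1. A is the centroid of triangle YMS ⇒ A = (1/3, 1/3)
2. X lies on line MA with MX:XA = 1:4 ⇒ X = (13/15, 1/15)
3. R lies on line SX with SR:RX = 5:1 ⇒ R = (13/18, 2/9)
4. With YW:WM = r, write λ = r/(r+1) so W = Y + λ·(M−Y); W is affine-linear in λ
Every point depending on W is an affine combination of W and λ-independent points, so each such coordinate is linear in λ; the λ² term in each signed area is a multiple of (M−Y)×(M−Y) = 0, so 2·[ASX] and 2·[RWM] are each linear in λ. Evaluating at λ=0 and λ=1:
  2·[ASX] = -4/15,   2·[RWM] = -2/9·λ + 2/9
So [ASX]:[RWM] = (-4/15) / (-2/9·λ + 2/9). Setting this equal to -6/25:
  -4/15 = -6/25·(-2/9·λ + 2/9)  ⇒  λ = -4
Then r = λ/(1−λ) = (-4)/(5) = -4/5. Check: with r = -4/5, W = (-4, 0) and [ASX]:[RWM] = -6/25 as required.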